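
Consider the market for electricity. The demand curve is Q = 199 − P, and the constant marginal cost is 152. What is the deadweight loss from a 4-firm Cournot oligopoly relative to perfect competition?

Inverting demand: P = 199 − Q.
Under competition P = MC = 152, so Q = (199 − 152)/1 = 47.
Cournot with 4 identical firms: the symmetric best-response condition is 199 − 5q = 152. Each firm produces q = 9.4, total output Q = 37.6, price P = 161.4.
DWL is the triangle between Q = 37.6 and Q = 47: ½·(47 − 37.6)·(161.4 − 152) = 44.18.

DWL = 44.18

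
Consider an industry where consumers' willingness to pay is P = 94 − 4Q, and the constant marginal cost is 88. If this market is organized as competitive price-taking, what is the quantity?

Perfect competition: P = MC = 88, so 94 − 4Q = 88 and Q = 1.5.

Q = 1.5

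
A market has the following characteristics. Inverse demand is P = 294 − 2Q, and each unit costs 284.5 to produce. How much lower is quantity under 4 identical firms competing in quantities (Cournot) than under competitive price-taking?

Competitive firms price at marginal cost: P = 284.5, giving Q = 4.75.
Cournot with 4 identical firms: the symmetric best-response condition is 294 − 10q = 284.5. Each firm produces q = 0.95, total output Q = 3.8, price P = 286.4.
Change in quantity: 3.8 − 4.75 = −0.95.

Q falls by 0.95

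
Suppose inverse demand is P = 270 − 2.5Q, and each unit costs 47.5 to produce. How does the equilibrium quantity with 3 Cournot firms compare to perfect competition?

With 3 symmetric Cournot firms, each firm's FOC gives 270 − 10q = 47.5, so q = 22.25, Q = 3·22.25 = 66.75, and P = 103.125.
Competitive firms price at marginal cost: P = 47.5, giving Q = 89.

Cournot: Q = 66.75; Competition: Q = 89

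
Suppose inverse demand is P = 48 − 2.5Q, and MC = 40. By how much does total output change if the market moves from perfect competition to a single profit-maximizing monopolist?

Total output falls by 1.6

Perfect competition: P = MC = 40, so 48 − 2.5Q = 40 and Q = 3.2.
Monopoly sets MR = MC: 48 − 5Q = 40 ⇒ Q = 1.6, P = 48 − 2.5·1.6 = 44.
Change in total output: 1.6 − 3.2 = −1.6.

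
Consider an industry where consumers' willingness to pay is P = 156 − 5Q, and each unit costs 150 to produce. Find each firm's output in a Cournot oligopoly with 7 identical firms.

q_i = 0.15

With 7 symmetric Cournot firms, each firm's FOC gives 156 − 40q = 150, so q = 0.15, Q = 7·0.15 = 1.05, and P = 150.75.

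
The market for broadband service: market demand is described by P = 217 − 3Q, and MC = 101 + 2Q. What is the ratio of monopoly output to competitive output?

Q_m/Q_c = 0.625

The monopolist equates marginal revenue to marginal cost: 217 − 6Q = 101 + 2Q, so Q = 14.5. From demand, P = 173.5.
Competitive equilibrium sets price equal to marginal cost: 217 − 3Q = 101 + 2Q, so Q = 23.2 and P = 147.4.
Ratio Q_m/Q_c = 14.5/23.2 = 0.625.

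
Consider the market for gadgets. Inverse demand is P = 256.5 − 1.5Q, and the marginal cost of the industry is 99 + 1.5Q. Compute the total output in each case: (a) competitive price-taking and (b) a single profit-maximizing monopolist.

Competitive equilibrium sets price equal to marginal cost: 256.5 − 1.5Q = 99 + 1.5Q, so Q = 52.5 and P = 177.75.
A monopolist chooses Q where MR = MC. MR = 256.5 − 3Q; setting this equal to 99 + 1.5Q gives Q = 35 and P = 204.

Competition: Q = 52.5; Monopoly: Q = 35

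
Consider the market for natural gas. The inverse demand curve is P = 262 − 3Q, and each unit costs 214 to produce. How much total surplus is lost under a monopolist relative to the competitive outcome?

DWL = 96

Perfect competition: P = MC = 214, so 262 − 3Q = 214 and Q = 16.
A monopolist chooses Q where MR = MC. MR = 262 − 6Q; setting this equal to 214 gives Q = 8 and P = 238.
DWL is the triangle between Q = 8 and Q = 16: ½·(16 − 8)·(238 − 214) = 96.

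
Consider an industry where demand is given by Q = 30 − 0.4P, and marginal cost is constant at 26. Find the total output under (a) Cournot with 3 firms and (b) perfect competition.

Inverting demand: P = 75 − 2.5Q.
With 3 symmetric Cournot firms, each firm's FOC gives 75 − 10q = 26, so q = 4.9, Q = 3·4.9 = 14.7, and P = 38.25.
Perfect competition: P = MC = 26, so 75 − 2.5Q = 26 and Q = 19.6.

Cournot: Q = 14.7; Competition: Q = 19.6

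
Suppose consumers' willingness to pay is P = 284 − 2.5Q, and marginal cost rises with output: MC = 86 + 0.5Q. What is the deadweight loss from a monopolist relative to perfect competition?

DWL = 1350

Under competition P = MC: 284 − 2.5Q = 86 + 0.5Q ⇒ Q = 66, P = 119.
The monopolist equates marginal revenue to marginal cost: 284 − 5Q = 86 + 0.5Q, so Q = 36. From demand, P = 194.
CS = ½·(284 − 119)·66 = 5445; PS = (119·66 − 86·66 − ½·0.5·66²) = 1089; TS = 6534.
CS = ½·(284 − 194)·36 = 1620; PS = (194·36 − 86·36 − ½·0.5·36²) = 3564; TS = 5184.
DWL = 6534 − 5184 = 1350.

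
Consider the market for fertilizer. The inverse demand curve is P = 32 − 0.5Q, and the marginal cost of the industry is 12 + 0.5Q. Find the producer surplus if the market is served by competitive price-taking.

Competitive equilibrium sets price equal to marginal cost: 32 − 0.5Q = 12 + 0.5Q, so Q = 20 and P = 22.
PS = P·Q − VC(Q) = 22·20 − (12·20 + ½·0.5·20²) = 100.

PS = 100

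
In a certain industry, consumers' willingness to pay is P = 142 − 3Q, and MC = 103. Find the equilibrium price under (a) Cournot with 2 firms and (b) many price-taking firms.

With 2 symmetric Cournot firms, each firm's FOC gives 142 − 9q = 103, so q = 13/3, Q = 2·13/3 = 26/3, and P = 116.
Perfect competition: P = MC = 103, so 142 − 3Q = 103 and Q = 13.

Cournot: P = 116; Competition: P = 103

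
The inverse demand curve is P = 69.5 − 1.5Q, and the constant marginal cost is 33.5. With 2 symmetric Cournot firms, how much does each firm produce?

With 2 symmetric Cournot firms, each firm's FOC gives 69.5 − 4.5q = 33.5, so q = 8, Q = 2·8 = 16, and P = 45.5.

q_i = 8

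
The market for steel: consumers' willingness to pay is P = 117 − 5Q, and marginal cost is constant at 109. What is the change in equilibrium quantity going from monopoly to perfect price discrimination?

Q rises by 0.8

The monopolist equates marginal revenue to marginal cost: 117 − 10Q = 109, so Q = 0.8. From demand, P = 113.
A perfectly discriminating monopolist sells every unit with P(Q) ≥ MC(Q), so output equals the competitive quantity Q = 1.6. Each buyer pays their reservation price, so CS = 0 and the firm captures all surplus.
Change in equilibrium quantity: 1.6 − 0.8 = 0.8.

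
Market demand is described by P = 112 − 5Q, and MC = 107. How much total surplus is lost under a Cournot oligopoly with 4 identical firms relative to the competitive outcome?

Under competition P = MC = 107, so Q = (112 − 107)/5 = 1.
With 4 symmetric Cournot firms, each firm's FOC gives 112 − 25q = 107, so q = 0.2, Q = 4·0.2 = 0.8, and P = 108.
DWL is the triangle between Q = 0.8 and Q = 1: ½·(1 − 0.8)·(108 − 107) = 0.1.

DWL = 0.1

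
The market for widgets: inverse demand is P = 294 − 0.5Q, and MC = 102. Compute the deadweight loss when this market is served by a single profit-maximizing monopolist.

DWL = 9216

Competitive firms price at marginal cost: P = 102, giving Q = 384.
A monopolist chooses Q where MR = MC. MR = 294 − Q; setting this equal to 102 gives Q = 192 and P = 198.
DWL is the triangle between Q = 192 and Q = 384: ½·(384 − 192)·(198 − 102) = 9216.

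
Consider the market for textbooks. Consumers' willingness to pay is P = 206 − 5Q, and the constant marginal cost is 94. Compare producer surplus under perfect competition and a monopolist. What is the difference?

Competitive firms price at marginal cost: P = 94, giving Q = 22.4.
PS = (94 − 94)·22.4 = 0.
Monopoly sets MR = MC: 206 − 10Q = 94 ⇒ Q = 11.2, P = 206 − 5·11.2 = 150.
PS = (150 − 94)·11.2 = 627.2.
Change in producer surplus: 627.2 − 0 = 627.2.

Producer surplus rises by 627.2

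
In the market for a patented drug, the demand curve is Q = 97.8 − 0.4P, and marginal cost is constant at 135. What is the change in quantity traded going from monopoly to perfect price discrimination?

Q rises by 21.9

Inverting demand: P = 244.5 − 2.5Q.
A monopolist chooses Q where MR = MC. MR = 244.5 − 5Q; setting this equal to 135 gives Q = 21.9 and P = 189.75.
Under first-degree price discrimination the firm charges each unit its demand price and produces up to where P = MC, i.e. Q = 43.8. Consumer surplus is zero; producer surplus equals total surplus.
Change in quantity traded: 43.8 − 21.9 = 21.9.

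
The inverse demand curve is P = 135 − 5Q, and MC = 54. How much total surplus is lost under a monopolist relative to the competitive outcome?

DWL = 164.025

Under competition P = MC = 54, so Q = (135 − 54)/5 = 16.2.
A monopolist chooses Q where MR = MC. MR = 135 − 10Q; setting this equal to 54 gives Q = 8.1 and P = 94.5.
DWL is the triangle between Q = 8.1 and Q = 16.2: ½·(16.2 − 8.1)·(94.5 − 54) = 164.025.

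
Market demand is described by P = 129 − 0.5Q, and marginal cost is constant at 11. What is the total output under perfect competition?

Competitive firms price at marginal cost: P = 11, giving Q = 236.

Q = 236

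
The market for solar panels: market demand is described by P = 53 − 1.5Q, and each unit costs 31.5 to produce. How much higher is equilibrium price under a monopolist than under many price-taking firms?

Equilibrium price rises by 10.75

Under competition P = MC = 31.5, so Q = (53 − 31.5)/1.5 = 43/3.
Monopoly sets MR = MC: 53 − 3Q = 31.5 ⇒ Q = 43/6, P = 53 − 1.5·43/6 = 42.25.
Change in equilibrium price: 42.25 − 31.5 = 10.75.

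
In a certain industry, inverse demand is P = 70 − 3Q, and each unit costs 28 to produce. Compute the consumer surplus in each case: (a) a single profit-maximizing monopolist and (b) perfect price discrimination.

Monopoly: CS = 73.5; Perfect PD: CS = 0

The monopolist equates marginal revenue to marginal cost: 70 − 6Q = 28, so Q = 7. From demand, P = 49.
CS = ½·(70 − 49)·7 = 73.5.
Under first-degree price discrimination the firm charges each unit its demand price and produces up to where P = MC, i.e. Q = 14. Consumer surplus is zero; producer surplus equals total surplus.
CS = 0.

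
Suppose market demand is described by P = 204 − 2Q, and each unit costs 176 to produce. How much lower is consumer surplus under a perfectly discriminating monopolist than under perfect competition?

Competitive firms price at marginal cost: P = 176, giving Q = 14.
CS = ½·(204 − 176)·14 = 196.
Under first-degree price discrimination the firm charges each unit its demand price and produces up to where P = MC, i.e. Q = 14. Consumer surplus is zero; producer surplus equals total surplus.
CS = 0.
Change in consumer surplus: 0 − 196 = −196.

Consumer surplus falls by 196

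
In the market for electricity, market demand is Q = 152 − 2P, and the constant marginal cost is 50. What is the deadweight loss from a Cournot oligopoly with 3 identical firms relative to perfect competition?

Inverting demand: P = 76 − 0.5Q.
Perfect competition: P = MC = 50, so 76 − 0.5Q = 50 and Q = 52.
Cournot with 3 identical firms: the symmetric best-response condition is 76 − 2q = 50. Each firm produces q = 13, total output Q = 39, price P = 56.5.
DWL is the triangle between Q = 39 and Q = 52: ½·(52 − 39)·(56.5 − 50) = 42.25.

DWL = 42.25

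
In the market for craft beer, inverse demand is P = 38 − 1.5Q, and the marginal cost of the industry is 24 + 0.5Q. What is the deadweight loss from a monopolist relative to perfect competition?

Competitive equilibrium sets price equal to marginal cost: 38 − 1.5Q = 24 + 0.5Q, so Q = 7 and P = 27.5.
A monopolist chooses Q where MR = MC. MR = 38 − 3Q; setting this equal to 24 + 0.5Q gives Q = 4 and P = 32.
CS = ½·(38 − 27.5)·7 = 36.75; PS = (27.5·7 − 24·7 − ½·0.5·7²) = 12.25; TS = 49.
CS = ½·(38 − 32)·4 = 12; PS = (32·4 − 24·4 − ½·0.5·4²) = 28; TS = 40.
DWL = 49 − 40 = 9.

DWL = 9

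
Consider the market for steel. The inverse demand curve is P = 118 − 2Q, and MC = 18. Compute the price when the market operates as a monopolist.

P = 68

A monopolist chooses Q where MR = MC. MR = 118 − 4Q; setting this equal to 18 gives Q = 25 and P = 68.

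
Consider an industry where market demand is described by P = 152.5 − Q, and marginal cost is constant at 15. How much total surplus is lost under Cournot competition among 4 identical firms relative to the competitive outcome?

Competitive firms price at marginal cost: P = 15, giving Q = 137.5.
With 4 symmetric Cournot firms, each firm's FOC gives 152.5 − 5q = 15, so q = 27.5, Q = 4·27.5 = 110, and P = 42.5.
DWL is the triangle between Q = 110 and Q = 137.5: ½·(137.5 − 110)·(42.5 − 15) = 378.125.

DWL = 378.125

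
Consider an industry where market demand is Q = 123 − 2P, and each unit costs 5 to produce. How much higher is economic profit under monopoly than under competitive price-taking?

Inverting demand: P = 61.5 − 0.5Q.
Competitive firms price at marginal cost: P = 5, giving Q = 113.
Profit = (5 − 5)·113 = 0.
A monopolist chooses Q where MR = MC. MR = 61.5 − Q; setting this equal to 5 gives Q = 56.5 and P = 33.25.
Profit = (33.25 − 5)·56.5 = 1596.125.
Change in economic profit: 1596.125 − 0 = 1596.125.

π rises by 1596.125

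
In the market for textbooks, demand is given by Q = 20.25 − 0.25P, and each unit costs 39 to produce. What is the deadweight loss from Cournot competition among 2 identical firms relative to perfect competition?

Inverting demand: P = 81 − 4Q.
Under competition P = MC = 39, so Q = (81 − 39)/4 = 10.5.
With 2 symmetric Cournot firms, each firm's FOC gives 81 − 12q = 39, so q = 3.5, Q = 2·3.5 = 7, and P = 53.
DWL is the triangle between Q = 7 and Q = 10.5: ½·(10.5 − 7)·(53 − 39) = 24.5.

DWL = 24.5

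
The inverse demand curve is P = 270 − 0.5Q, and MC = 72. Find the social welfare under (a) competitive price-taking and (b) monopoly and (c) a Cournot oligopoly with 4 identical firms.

Competitive firms price at marginal cost: P = 72, giving Q = 396.
CS = ½·(270 − 72)·396 = 39204; PS = (72 − 72)·396 = 0; TS = 39204.
A monopolist chooses Q where MR = MC. MR = 270 − Q; setting this equal to 72 gives Q = 198 and P = 171.
CS = ½·(270 − 171)·198 = 9801; PS = (171 − 72)·198 = 19602; TS = 29403.
Cournot with 4 identical firms: the symmetric best-response condition is 270 − 2.5q = 72. Each firm produces q = 79.2, total output Q = 316.8, price P = 111.6.
CS = ½·(270 − 111.6)·316.8 = 25090.56; PS = (111.6 − 72)·316.8 = 12545.28; TS = 37635.84.

Competition: TS = 39204; Monopoly: TS = 29403; Cournot: TS = 37635.84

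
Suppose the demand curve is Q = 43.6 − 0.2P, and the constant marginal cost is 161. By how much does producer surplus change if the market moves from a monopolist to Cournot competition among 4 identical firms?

Inverting demand: P = 218 − 5Q.
Monopoly sets MR = MC: 218 − 10Q = 161 ⇒ Q = 5.7, P = 218 − 5·5.7 = 189.5.
PS = (189.5 − 161)·5.7 = 162.45.
In a 4-firm Cournot equilibrium, symmetry and the first-order condition give q = (218 − 161)/(25) = 2.28. So Q = 9.12 and P = 172.4.
PS = (172.4 − 161)·9.12 = 103.968.
Change in producer surplus: 103.968 − 162.45 = −58.482.

Producer surplus falls by 58.482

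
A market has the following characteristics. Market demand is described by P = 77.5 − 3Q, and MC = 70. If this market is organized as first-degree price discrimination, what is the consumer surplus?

CS = 0

A perfectly discriminating monopolist sells every unit with P(Q) ≥ MC(Q), so output equals the competitive quantity Q = 2.5. Each buyer pays their reservation price, so CS = 0 and the firm captures all surplus.
CS = 0.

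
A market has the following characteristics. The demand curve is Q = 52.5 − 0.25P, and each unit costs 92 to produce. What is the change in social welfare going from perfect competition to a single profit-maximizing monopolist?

TS falls by 435.125

Inverting demand: P = 210 − 4Q.
Under competition P = MC = 92, so Q = (210 − 92)/4 = 29.5.
CS = ½·(210 − 92)·29.5 = 1740.5; PS = (92 − 92)·29.5 = 0; TS = 1740.5.
The monopolist equates marginal revenue to marginal cost: 210 − 8Q = 92, so Q = 14.75. From demand, P = 151.
CS = ½·(210 − 151)·14.75 = 435.125; PS = (151 − 92)·14.75 = 870.25; TS = 1305.375.
Change in social welfare: 1305.375 − 1740.5 = −435.125.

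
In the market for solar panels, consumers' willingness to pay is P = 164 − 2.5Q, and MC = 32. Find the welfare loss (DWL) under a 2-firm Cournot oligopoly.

Under competition P = MC = 32, so Q = (164 − 32)/2.5 = 52.8.
Cournot with 2 identical firms: the symmetric best-response condition is 164 − 7.5q = 32. Each firm produces q = 17.6, total output Q = 35.2, price P = 76.
DWL is the triangle between Q = 35.2 and Q = 52.8: ½·(52.8 − 35.2)·(76 − 32) = 387.2.

DWL = 387.2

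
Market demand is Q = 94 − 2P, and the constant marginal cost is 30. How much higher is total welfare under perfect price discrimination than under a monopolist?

TS rises by 72.25

Inverting demand: P = 47 − 0.5Q.
Monopoly sets MR = MC: 47 − Q = 30 ⇒ Q = 17, P = 47 − 0.5·17 = 38.5.
CS = ½·(47 − 38.5)·17 = 72.25; PS = (38.5 − 30)·17 = 144.5; TS = 216.75.
Under first-degree price discrimination the firm charges each unit its demand price and produces up to where P = MC, i.e. Q = 34. Consumer surplus is zero; producer surplus equals total surplus.
TS = 289 (equal to competitive TS).
Change in total welfare: 289 − 216.75 = 72.25.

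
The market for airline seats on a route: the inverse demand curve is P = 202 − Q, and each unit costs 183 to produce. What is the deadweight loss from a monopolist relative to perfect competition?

Competitive firms price at marginal cost: P = 183, giving Q = 19.
A monopolist chooses Q where MR = MC. MR = 202 − 2Q; setting this equal to 183 gives Q = 9.5 and P = 192.5.
DWL is the triangle between Q = 9.5 and Q = 19: ½·(19 − 9.5)·(192.5 − 183) = 45.125.

DWL = 45.125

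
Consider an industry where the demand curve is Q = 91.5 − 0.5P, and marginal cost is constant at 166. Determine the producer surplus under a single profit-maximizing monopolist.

Inverting demand: P = 183 − 2Q.
A monopolist chooses Q where MR = MC. MR = 183 − 4Q; setting this equal to 166 gives Q = 4.25 and P = 174.5.
PS = (174.5 − 166)·4.25 = 36.125.

PS = 36.125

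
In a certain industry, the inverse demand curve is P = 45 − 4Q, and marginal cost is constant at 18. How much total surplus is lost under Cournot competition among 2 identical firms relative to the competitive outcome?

Competitive firms price at marginal cost: P = 18, giving Q = 6.75.
Cournot with 2 identical firms: the symmetric best-response condition is 45 − 12q = 18. Each firm produces q = 2.25, total output Q = 4.5, price P = 27.
DWL is the triangle between Q = 4.5 and Q = 6.75: ½·(6.75 − 4.5)·(27 − 18) = 10.125.

DWL = 10.125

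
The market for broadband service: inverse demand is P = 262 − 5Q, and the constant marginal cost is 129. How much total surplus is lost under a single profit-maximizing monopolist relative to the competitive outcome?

Competitive firms price at marginal cost: P = 129, giving Q = 26.6.
The monopolist equates marginal revenue to marginal cost: 262 − 10Q = 129, so Q = 13.3. From demand, P = 195.5.
DWL is the triangle between Q = 13.3 and Q = 26.6: ½·(26.6 − 13.3)·(195.5 − 129) = 442.225.

DWL = 442.225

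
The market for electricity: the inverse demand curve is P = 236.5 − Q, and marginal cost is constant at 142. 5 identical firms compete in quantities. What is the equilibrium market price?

In a 5-firm Cournot equilibrium, symmetry and the first-order condition give q = (236.5 − 142)/(6) = 15.75. So Q = 78.75 and P = 157.75.

P = 157.75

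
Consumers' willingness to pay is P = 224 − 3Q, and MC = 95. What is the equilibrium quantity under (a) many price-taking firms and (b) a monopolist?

Perfect competition: P = MC = 95, so 224 − 3Q = 95 and Q = 43.
The monopolist equates marginal revenue to marginal cost: 224 − 6Q = 95, so Q = 21.5. From demand, P = 159.5.

Competition: Q = 43; Monopoly: Q = 21.5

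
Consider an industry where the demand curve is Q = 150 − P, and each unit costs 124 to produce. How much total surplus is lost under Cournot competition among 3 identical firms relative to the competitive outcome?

DWL = 21.125

Inverting demand: P = 150 − Q.
Under competition P = MC = 124, so Q = (150 − 124)/1 = 26.
With 3 symmetric Cournot firms, each firm's FOC gives 150 − 4q = 124, so q = 6.5, Q = 3·6.5 = 19.5, and P = 130.5.
DWL is the triangle between Q = 19.5 and Q = 26: ½·(26 − 19.5)·(130.5 − 124) = 21.125.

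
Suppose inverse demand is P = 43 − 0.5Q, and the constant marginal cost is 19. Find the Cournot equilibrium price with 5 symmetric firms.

With 5 symmetric Cournot firms, each firm's FOC gives 43 − 3q = 19, so q = 8, Q = 5·8 = 40, and P = 23.

P = 23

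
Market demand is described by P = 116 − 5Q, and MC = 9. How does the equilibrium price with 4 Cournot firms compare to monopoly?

With 4 symmetric Cournot firms, each firm's FOC gives 116 − 25q = 9, so q = 4.28, Q = 4·4.28 = 17.12, and P = 30.4.
A monopolist chooses Q where MR = MC. MR = 116 − 10Q; setting this equal to 9 gives Q = 10.7 and P = 62.5.

Cournot: P = 30.4; Monopoly: P = 62.5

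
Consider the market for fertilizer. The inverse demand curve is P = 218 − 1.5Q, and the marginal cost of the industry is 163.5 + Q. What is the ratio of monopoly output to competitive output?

The monopolist equates marginal revenue to marginal cost: 218 − 3Q = 163.5 + Q, so Q = 13.625. From demand, P = 3161/16.
Under competition P = MC: 218 − 1.5Q = 163.5 + Q ⇒ Q = 21.8, P = 185.3.
Ratio Q_m/Q_c = 13.625/21.8 = 0.625.

Q_m/Q_c = 0.625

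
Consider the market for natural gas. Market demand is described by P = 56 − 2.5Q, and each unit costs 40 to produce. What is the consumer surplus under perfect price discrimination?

CS = 0

A perfectly discriminating monopolist sells every unit with P(Q) ≥ MC(Q), so output equals the competitive quantity Q = 6.4. Each buyer pays their reservation price, so CS = 0 and the firm captures all surplus.
CS = 0.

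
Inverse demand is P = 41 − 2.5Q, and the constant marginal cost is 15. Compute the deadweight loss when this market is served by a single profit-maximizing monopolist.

Perfect competition: P = MC = 15, so 41 − 2.5Q = 15 and Q = 10.4.
The monopolist equates marginal revenue to marginal cost: 41 − 5Q = 15, so Q = 5.2. From demand, P = 28.
DWL is the triangle between Q = 5.2 and Q = 10.4: ½·(10.4 − 5.2)·(28 − 15) = 33.8.

DWL = 33.8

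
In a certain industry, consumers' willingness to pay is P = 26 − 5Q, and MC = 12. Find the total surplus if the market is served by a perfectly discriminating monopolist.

A perfectly discriminating monopolist sells every unit with P(Q) ≥ MC(Q), so output equals the competitive quantity Q = 2.8. Each buyer pays their reservation price, so CS = 0 and the firm captures all surplus.
TS = 19.6 (equal to competitive TS).

TS = 19.6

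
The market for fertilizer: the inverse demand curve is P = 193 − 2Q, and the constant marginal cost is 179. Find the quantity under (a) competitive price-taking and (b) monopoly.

Under competition P = MC = 179, so Q = (193 − 179)/2 = 7.
Monopoly sets MR = MC: 193 − 4Q = 179 ⇒ Q = 3.5, P = 193 − 2·3.5 = 186.

Competition: Q = 7; Monopoly: Q = 3.5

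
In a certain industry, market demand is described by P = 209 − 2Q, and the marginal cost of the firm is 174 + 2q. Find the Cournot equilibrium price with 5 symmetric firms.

P = 184

Cournot with 5 identical firms: the symmetric best-response condition is 209 − 12q = 174 + 2q. Each firm produces q = 2.5, total output Q = 12.5, price P = 184.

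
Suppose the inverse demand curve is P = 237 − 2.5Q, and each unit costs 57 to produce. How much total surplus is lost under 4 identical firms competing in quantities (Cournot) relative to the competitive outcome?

Under competition P = MC = 57, so Q = (237 − 57)/2.5 = 72.
Cournot with 4 identical firms: the symmetric best-response condition is 237 − 12.5q = 57. Each firm produces q = 14.4, total output Q = 57.6, price P = 93.
DWL is the triangle between Q = 57.6 and Q = 72: ½·(72 − 57.6)·(93 − 57) = 259.2.

DWL = 259.2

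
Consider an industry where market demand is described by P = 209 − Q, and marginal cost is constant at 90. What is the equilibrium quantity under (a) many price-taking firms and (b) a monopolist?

Under competition P = MC = 90, so Q = (209 − 90)/1 = 119.
Monopoly sets MR = MC: 209 − 2Q = 90 ⇒ Q = 59.5, P = 209 − 59.5 = 149.5.

Competition: Q = 119; Monopoly: Q = 59.5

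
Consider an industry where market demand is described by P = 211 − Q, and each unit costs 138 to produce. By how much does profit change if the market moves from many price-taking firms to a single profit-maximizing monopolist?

Perfect competition: P = MC = 138, so 211 − Q = 138 and Q = 73.
Profit = (138 − 138)·73 = 0.
The monopolist equates marginal revenue to marginal cost: 211 − 2Q = 138, so Q = 36.5. From demand, P = 174.5.
Profit = (174.5 − 138)·36.5 = 1332.25.
Change in profit: 1332.25 − 0 = 1332.25.

π rises by 1332.25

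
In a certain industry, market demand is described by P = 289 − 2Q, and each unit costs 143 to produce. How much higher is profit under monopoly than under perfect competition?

Profit rises by 2664.5

Competitive firms price at marginal cost: P = 143, giving Q = 73.
Profit = (143 − 143)·73 = 0.
The monopolist equates marginal revenue to marginal cost: 289 − 4Q = 143, so Q = 36.5. From demand, P = 216.
Profit = (216 − 143)·36.5 = 2664.5.
Change in profit: 2664.5 − 0 = 2664.5.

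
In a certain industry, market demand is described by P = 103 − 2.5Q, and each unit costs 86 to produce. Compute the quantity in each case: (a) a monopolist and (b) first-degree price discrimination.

Monopoly: Q = 3.4; Perfect PD: Q = 6.8

Monopoly sets MR = MC: 103 − 5Q = 86 ⇒ Q = 3.4, P = 103 − 2.5·3.4 = 94.5.
With perfect price discrimination, output is the efficient level Q = 6.8 (where demand meets MC), but every buyer pays their willingness to pay: CS = 0 and PS = total surplus.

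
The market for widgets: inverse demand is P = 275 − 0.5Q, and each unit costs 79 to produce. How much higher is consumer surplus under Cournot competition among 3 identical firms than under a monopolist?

The monopolist equates marginal revenue to marginal cost: 275 − Q = 79, so Q = 196. From demand, P = 177.
CS = ½·(275 − 177)·196 = 9604.
With 3 symmetric Cournot firms, each firm's FOC gives 275 − 2q = 79, so q = 98, Q = 3·98 = 294, and P = 128.
CS = ½·(275 − 128)·294 = 21609.
Change in consumer surplus: 21609 − 9604 = 12005.

CS rises by 12005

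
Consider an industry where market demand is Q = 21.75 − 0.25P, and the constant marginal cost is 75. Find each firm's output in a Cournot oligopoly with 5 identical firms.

q_i = 0.5

Inverting demand: P = 87 − 4Q.
With 5 symmetric Cournot firms, each firm's FOC gives 87 − 24q = 75, so q = 0.5, Q = 5·0.5 = 2.5, and P = 77.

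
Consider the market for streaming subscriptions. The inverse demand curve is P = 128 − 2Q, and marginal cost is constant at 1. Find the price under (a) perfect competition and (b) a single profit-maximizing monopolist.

Competition: P = 1; Monopoly: P = 64.5

Perfect competition: P = MC = 1, so 128 − 2Q = 1 and Q = 63.5.
The monopolist equates marginal revenue to marginal cost: 128 − 4Q = 1, so Q = 31.75. From demand, P = 64.5.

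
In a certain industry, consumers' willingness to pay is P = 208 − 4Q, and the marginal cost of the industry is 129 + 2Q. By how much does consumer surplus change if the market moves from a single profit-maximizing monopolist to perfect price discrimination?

CS falls by 124.82

The monopolist equates marginal revenue to marginal cost: 208 − 8Q = 129 + 2Q, so Q = 7.9. From demand, P = 176.4.
CS = ½·(208 − 176.4)·7.9 = 124.82.
A perfectly discriminating monopolist sells every unit with P(Q) ≥ MC(Q), so output equals the competitive quantity Q = 79/6. Each buyer pays their reservation price, so CS = 0 and the firm captures all surplus.
CS = 0.
Change in consumer surplus: 0 − 124.82 = −124.82.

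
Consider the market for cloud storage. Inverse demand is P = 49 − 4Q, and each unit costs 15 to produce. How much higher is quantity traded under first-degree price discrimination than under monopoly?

Q rises by 4.25

A monopolist chooses Q where MR = MC. MR = 49 − 8Q; setting this equal to 15 gives Q = 4.25 and P = 32.
Under first-degree price discrimination the firm charges each unit its demand price and produces up to where P = MC, i.e. Q = 8.5. Consumer surplus is zero; producer surplus equals total surplus.
Change in quantity traded: 8.5 − 4.25 = 4.25.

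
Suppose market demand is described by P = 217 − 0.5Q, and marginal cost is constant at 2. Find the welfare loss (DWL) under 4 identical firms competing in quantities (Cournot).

DWL = 1849

Competitive firms price at marginal cost: P = 2, giving Q = 430.
In a 4-firm Cournot equilibrium, symmetry and the first-order condition give q = (217 − 2)/(2.5) = 86. So Q = 344 and P = 45.
DWL is the triangle between Q = 344 and Q = 430: ½·(430 − 344)·(45 − 2) = 1849.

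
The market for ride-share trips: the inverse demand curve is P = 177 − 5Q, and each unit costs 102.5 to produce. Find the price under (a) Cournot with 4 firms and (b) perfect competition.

Cournot: P = 117.4; Competition: P = 102.5

With 4 symmetric Cournot firms, each firm's FOC gives 177 − 25q = 102.5, so q = 2.98, Q = 4·2.98 = 11.92, and P = 117.4.
Perfect competition: P = MC = 102.5, so 177 − 5Q = 102.5 and Q = 14.9.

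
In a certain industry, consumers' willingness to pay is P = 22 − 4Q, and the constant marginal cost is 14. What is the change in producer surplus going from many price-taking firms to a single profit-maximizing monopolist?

PS rises by 4

Perfect competition: P = MC = 14, so 22 − 4Q = 14 and Q = 2.
PS = (14 − 14)·2 = 0.
A monopolist chooses Q where MR = MC. MR = 22 − 8Q; setting this equal to 14 gives Q = 1 and P = 18.
PS = (18 − 14)·1 = 4.
Change in producer surplus: 4 − 0 = 4.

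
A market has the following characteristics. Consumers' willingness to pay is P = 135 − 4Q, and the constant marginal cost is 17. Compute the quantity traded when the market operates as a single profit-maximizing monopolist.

The monopolist equates marginal revenue to marginal cost: 135 − 8Q = 17, so Q = 14.75. From demand, P = 76.

Q = 14.75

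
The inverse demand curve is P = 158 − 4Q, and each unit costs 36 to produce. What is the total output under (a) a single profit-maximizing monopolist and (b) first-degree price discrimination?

Monopoly: Q = 15.25; Perfect PD: Q = 30.5

Monopoly sets MR = MC: 158 − 8Q = 36 ⇒ Q = 15.25, P = 158 − 4·15.25 = 97.
A perfectly discriminating monopolist sells every unit with P(Q) ≥ MC(Q), so output equals the competitive quantity Q = 30.5. Each buyer pays their reservation price, so CS = 0 and the firm captures all surplus.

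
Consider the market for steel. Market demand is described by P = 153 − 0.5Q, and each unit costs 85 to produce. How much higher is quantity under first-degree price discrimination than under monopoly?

Monopoly sets MR = MC: 153 − Q = 85 ⇒ Q = 68, P = 153 − 0.5·68 = 119.
With perfect price discrimination, output is the efficient level Q = 136 (where demand meets MC), but every buyer pays their willingness to pay: CS = 0 and PS = total surplus.
Change in quantity: 136 − 68 = 68.

Quantity rises by 68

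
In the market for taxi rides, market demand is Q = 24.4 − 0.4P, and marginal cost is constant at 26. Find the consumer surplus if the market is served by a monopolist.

CS = 61.25

Inverting demand: P = 61 − 2.5Q.
Monopoly sets MR = MC: 61 − 5Q = 26 ⇒ Q = 7, P = 61 − 2.5·7 = 43.5.
CS = ½·(61 − 43.5)·7 = 61.25.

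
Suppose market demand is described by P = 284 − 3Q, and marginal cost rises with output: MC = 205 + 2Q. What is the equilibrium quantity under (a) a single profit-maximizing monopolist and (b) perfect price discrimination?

Monopoly: Q = 9.875; Perfect PD: Q = 15.8

Monopoly sets MR = MC: 284 − 6Q = 205 + 2Q ⇒ Q = 9.875, P = 284 − 3·9.875 = 254.375.
A perfectly discriminating monopolist sells every unit with P(Q) ≥ MC(Q), so output equals the competitive quantity Q = 15.8. Each buyer pays their reservation price, so CS = 0 and the firm captures all surplus.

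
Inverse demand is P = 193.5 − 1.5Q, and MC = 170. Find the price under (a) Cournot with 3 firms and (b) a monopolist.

In a 3-firm Cournot equilibrium, symmetry and the first-order condition give q = (193.5 − 170)/(6) = 47/12. So Q = 11.75 and P = 175.875.
Monopoly sets MR = MC: 193.5 − 3Q = 170 ⇒ Q = 47/6, P = 193.5 − 1.5·47/6 = 181.75.

Cournot: P = 175.875; Monopoly: P = 181.75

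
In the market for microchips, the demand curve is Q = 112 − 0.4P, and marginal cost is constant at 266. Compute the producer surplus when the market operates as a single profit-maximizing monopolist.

Inverting demand: P = 280 − 2.5Q.
A monopolist chooses Q where MR = MC. MR = 280 − 5Q; setting this equal to 266 gives Q = 2.8 and P = 273.
PS = (273 − 266)·2.8 = 19.6.

PS = 19.6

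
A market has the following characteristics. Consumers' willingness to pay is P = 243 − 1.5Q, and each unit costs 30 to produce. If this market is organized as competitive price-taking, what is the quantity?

Competitive firms price at marginal cost: P = 30, giving Q = 142.

Q = 142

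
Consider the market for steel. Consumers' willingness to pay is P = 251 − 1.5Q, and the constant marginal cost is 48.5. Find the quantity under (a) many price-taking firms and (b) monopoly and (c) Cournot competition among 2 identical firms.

Competitive firms price at marginal cost: P = 48.5, giving Q = 135.
The monopolist equates marginal revenue to marginal cost: 251 − 3Q = 48.5, so Q = 67.5. From demand, P = 149.75.
In a 2-firm Cournot equilibrium, symmetry and the first-order condition give q = (251 − 48.5)/(4.5) = 45. So Q = 90 and P = 116.

Competition: Q = 135; Monopoly: Q = 67.5; Cournot: Q = 90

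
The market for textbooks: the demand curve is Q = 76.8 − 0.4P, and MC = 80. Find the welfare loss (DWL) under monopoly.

DWL = 627.2

Inverting demand: P = 192 − 2.5Q.
Competitive firms price at marginal cost: P = 80, giving Q = 44.8.
Monopoly sets MR = MC: 192 − 5Q = 80 ⇒ Q = 22.4, P = 192 − 2.5·22.4 = 136.
DWL is the triangle between Q = 22.4 and Q = 44.8: ½·(44.8 − 22.4)·(136 − 80) = 627.2.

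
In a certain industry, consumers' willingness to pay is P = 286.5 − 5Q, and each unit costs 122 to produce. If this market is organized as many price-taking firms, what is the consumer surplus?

CS = 2706.025

Under competition P = MC = 122, so Q = (286.5 − 122)/5 = 32.9.
CS = ½·(286.5 − 122)·32.9 = 2706.025.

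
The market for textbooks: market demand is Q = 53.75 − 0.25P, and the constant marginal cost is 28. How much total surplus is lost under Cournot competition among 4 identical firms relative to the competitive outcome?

DWL = 174.845

Inverting demand: P = 215 − 4Q.
Competitive firms price at marginal cost: P = 28, giving Q = 46.75.
With 4 symmetric Cournot firms, each firm's FOC gives 215 − 20q = 28, so q = 9.35, Q = 4·9.35 = 37.4, and P = 65.4.
DWL is the triangle between Q = 37.4 and Q = 46.75: ½·(46.75 − 37.4)·(65.4 − 28) = 174.845.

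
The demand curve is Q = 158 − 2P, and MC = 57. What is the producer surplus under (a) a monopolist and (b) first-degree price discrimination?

Monopoly: PS = 242; Perfect PD: PS = 484

Inverting demand: P = 79 − 0.5Q.
Monopoly sets MR = MC: 79 − Q = 57 ⇒ Q = 22, P = 79 − 0.5·22 = 68.
PS = (68 − 57)·22 = 242.
Under first-degree price discrimination the firm charges each unit its demand price and produces up to where P = MC, i.e. Q = 44. Consumer surplus is zero; producer surplus equals total surplus.
PS = ½·(79 − 57)·44 = 484.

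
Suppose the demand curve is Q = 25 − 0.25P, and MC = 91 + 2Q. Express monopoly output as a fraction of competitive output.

Inverting demand: P = 100 − 4Q.
A monopolist chooses Q where MR = MC. MR = 100 − 8Q; setting this equal to 91 + 2Q gives Q = 0.9 and P = 96.4.
Competitive equilibrium sets price equal to marginal cost: 100 − 4Q = 91 + 2Q, so Q = 1.5 and P = 94.
Ratio Q_m/Q_c = 0.9/1.5 = 0.6.

Q_m/Q_c = 0.6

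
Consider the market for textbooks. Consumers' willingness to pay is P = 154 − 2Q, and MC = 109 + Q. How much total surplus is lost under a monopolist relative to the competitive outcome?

DWL = 54

Competitive equilibrium sets price equal to marginal cost: 154 − 2Q = 109 + Q, so Q = 15 and P = 124.
Monopoly sets MR = MC: 154 − 4Q = 109 + Q ⇒ Q = 9, P = 154 − 2·9 = 136.
CS = ½·(154 − 124)·15 = 225; PS = (124·15 − 109·15 − ½·1·15²) = 112.5; TS = 337.5.
CS = ½·(154 − 136)·9 = 81; PS = (136·9 − 109·9 − ½·1·9²) = 202.5; TS = 283.5.
DWL = 337.5 − 283.5 = 54.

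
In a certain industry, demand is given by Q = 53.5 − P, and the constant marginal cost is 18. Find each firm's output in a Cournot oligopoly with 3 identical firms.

q_i = 8.875

Inverting demand: P = 53.5 − Q.
In a 3-firm Cournot equilibrium, symmetry and the first-order condition give q = (53.5 − 18)/(4) = 8.875. So Q = 26.625 and P = 26.875.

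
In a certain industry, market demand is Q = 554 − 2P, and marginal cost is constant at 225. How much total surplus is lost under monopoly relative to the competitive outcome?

Inverting demand: P = 277 − 0.5Q.
Perfect competition: P = MC = 225, so 277 − 0.5Q = 225 and Q = 104.
The monopolist equates marginal revenue to marginal cost: 277 − Q = 225, so Q = 52. From demand, P = 251.
DWL is the triangle between Q = 52 and Q = 104: ½·(104 − 52)·(251 − 225) = 676.

DWL = 676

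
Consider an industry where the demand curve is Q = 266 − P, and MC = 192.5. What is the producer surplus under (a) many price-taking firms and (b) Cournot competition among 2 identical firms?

Inverting demand: P = 266 − Q.
Perfect competition: P = MC = 192.5, so 266 − Q = 192.5 and Q = 73.5.
PS = (192.5 − 192.5)·73.5 = 0.
In a 2-firm Cournot equilibrium, symmetry and the first-order condition give q = (266 − 192.5)/(3) = 24.5. So Q = 49 and P = 217.
PS = (217 − 192.5)·49 = 1200.5.

Competition: PS = 0; Cournot: PS = 1200.5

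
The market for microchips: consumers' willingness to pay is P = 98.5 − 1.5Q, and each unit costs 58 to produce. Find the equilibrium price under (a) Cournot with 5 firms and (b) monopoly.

Cournot: P = 64.75; Monopoly: P = 78.25

With 5 symmetric Cournot firms, each firm's FOC gives 98.5 − 9q = 58, so q = 4.5, Q = 5·4.5 = 22.5, and P = 64.75.
Monopoly sets MR = MC: 98.5 − 3Q = 58 ⇒ Q = 13.5, P = 98.5 − 1.5·13.5 = 78.25.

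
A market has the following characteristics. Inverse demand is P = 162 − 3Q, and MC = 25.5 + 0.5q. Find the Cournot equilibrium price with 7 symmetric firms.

With 7 symmetric Cournot firms, each firm's FOC gives 162 − 24q = 25.5 + 0.5q, so q = 39/7, Q = 7·39/7 = 39, and P = 45.

P = 45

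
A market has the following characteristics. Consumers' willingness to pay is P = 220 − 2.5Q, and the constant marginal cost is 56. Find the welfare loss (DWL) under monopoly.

Under competition P = MC = 56, so Q = (220 − 56)/2.5 = 65.6.
A monopolist chooses Q where MR = MC. MR = 220 − 5Q; setting this equal to 56 gives Q = 32.8 and P = 138.
DWL is the triangle between Q = 32.8 and Q = 65.6: ½·(65.6 − 32.8)·(138 − 56) = 1344.8.

DWL = 1344.8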